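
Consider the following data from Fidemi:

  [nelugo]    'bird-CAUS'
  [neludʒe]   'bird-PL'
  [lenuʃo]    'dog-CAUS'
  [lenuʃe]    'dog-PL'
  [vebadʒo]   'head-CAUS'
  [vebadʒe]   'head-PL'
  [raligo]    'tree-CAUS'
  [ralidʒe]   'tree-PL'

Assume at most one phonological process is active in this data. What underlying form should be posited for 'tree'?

/ralig/

In [raligo] and [ralidʒe] the final segment of 'tree' alternates: [g] ~ [dʒ].
The stem 'head' ([vebadʒo], [vebadʒe]) shows [dʒ] unchanged in both environments, so [dʒ] cannot be basic with [g] derived before the CAUS suffix.
The alternation reflects palatalization before a front vowel: /g/ becomes palato-alveolar [dʒ] before a front vowel. /g/ is underlying.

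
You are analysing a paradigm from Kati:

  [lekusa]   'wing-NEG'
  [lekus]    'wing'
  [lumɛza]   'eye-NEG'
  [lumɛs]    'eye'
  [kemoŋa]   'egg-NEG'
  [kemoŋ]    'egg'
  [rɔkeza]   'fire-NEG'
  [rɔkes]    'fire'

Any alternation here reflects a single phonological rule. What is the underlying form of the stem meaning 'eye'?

/lumɛz/

The root 'eye' surfaces as [lumɛza] and [lumɛs], with a stem-final [z] ~ [s] alternation.
But 'wing' keeps [s] in both environments ([lekusa], [lekus]), so there is no rule changing /s/ to [z] before the NEG suffix.
Therefore /z/ is basic and [s] is derived by word-final obstruent devoicing (voiced obstruents become voiceless word-finally).
So 'eye' = /lumɛz/.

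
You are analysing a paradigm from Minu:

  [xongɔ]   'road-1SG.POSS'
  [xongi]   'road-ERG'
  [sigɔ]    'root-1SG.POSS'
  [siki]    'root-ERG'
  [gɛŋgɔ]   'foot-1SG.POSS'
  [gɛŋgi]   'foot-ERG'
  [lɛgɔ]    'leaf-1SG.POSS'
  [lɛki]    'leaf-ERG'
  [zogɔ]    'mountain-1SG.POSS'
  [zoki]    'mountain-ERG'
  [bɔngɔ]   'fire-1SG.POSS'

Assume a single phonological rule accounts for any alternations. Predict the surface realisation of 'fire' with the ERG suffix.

[bɔngi]

The ERG suffix surfaces as [-gi] and [-ki], depending on the final segment of the stem.
By contrast the 1SG.POSS suffix keeps its initial [g] throughout — that segment must be underlying.
The ERG suffix is therefore /-ki/ underlyingly, with post-nasal voicing: voiceless stops become voiced after a nasal.
After 'fire', which ends in a nasal, the suffix surfaces as [-gi], giving [bɔngi].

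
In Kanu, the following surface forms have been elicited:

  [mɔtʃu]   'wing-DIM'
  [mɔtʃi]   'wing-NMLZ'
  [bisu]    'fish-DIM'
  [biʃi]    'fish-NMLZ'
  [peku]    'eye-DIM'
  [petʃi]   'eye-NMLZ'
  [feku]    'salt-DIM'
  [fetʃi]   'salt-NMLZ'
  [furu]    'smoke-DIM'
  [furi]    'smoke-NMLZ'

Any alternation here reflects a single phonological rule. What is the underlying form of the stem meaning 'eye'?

/pek/

The root 'eye' surfaces as [peku] and [petʃi], with a stem-final [k] ~ [tʃ] alternation.
But 'wing' keeps [tʃ] in both environments ([mɔtʃu], [mɔtʃi]), so there is no rule changing /tʃ/ to [k] before the DIM suffix.
The alternation reflects palatalization before a front vowel: /k/ and /s/ become palato-alveolar [tʃ] and [ʃ] before a front vowel. /k/ is underlying.
The underlying form of 'eye' is therefore /pek/.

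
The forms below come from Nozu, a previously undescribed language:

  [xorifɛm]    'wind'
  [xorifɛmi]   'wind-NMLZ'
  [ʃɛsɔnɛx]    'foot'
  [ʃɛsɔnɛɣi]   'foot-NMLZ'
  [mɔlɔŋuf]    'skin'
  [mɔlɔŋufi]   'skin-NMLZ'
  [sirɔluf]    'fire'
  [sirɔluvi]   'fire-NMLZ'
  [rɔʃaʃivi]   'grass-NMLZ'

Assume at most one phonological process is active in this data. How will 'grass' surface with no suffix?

'fire' shows [f] ~ [v] at the end of the stem ([sirɔluf] vs [sirɔluvi]).
Compare 'skin', with invariant [f] in [mɔlɔŋuf] and [mɔlɔŋufi]: an analysis with underlying /f/ and a rule producing [v] before the NMLZ suffix would wrongly predict alternation here too.
The alternation reflects word-final obstruent devoicing: voiced obstruents become voiceless word-finally. /v/ is underlying.
The one attested form of 'grass', [rɔʃaʃivi], shows underlying /rɔʃaʃiv/. Applying the same rule word-finally gives [rɔʃaʃif].

[rɔʃaʃif]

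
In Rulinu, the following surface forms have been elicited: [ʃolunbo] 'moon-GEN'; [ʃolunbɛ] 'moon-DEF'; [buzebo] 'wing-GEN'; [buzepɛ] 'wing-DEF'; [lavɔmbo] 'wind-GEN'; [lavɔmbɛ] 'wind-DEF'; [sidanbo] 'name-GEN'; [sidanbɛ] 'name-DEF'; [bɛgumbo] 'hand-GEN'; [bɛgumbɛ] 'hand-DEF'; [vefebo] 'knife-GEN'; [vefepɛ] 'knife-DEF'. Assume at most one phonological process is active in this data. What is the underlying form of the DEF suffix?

The DEF morpheme has two allomorphs, [-bɛ] and [-pɛ].
By contrast the GEN suffix keeps its initial [b] throughout — that segment must be underlying.
So the underlying form is /-pɛ/, and voiceless stops become voiced after a nasal.

/-pɛ/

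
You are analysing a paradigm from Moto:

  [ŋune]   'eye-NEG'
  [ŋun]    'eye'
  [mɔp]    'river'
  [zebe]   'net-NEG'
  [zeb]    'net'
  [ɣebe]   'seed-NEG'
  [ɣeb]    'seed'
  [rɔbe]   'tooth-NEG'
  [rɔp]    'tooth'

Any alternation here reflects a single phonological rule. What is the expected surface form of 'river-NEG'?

'tooth' shows [b] ~ [p] at the end of the stem ([rɔbe] vs [rɔp]).
The stem 'seed' ([ɣebe], [ɣeb]) shows [b] unchanged in both environments, so [b] cannot be basic with [p] derived in isolation.
So /p/ is underlying, and a rule of intervocalic voicing — voiceless stops become voiced between vowels — gives [b].
The one attested form of 'river', [mɔp], shows underlying /mɔp/. Applying the same rule between vowels gives [mɔbe].

[mɔbe]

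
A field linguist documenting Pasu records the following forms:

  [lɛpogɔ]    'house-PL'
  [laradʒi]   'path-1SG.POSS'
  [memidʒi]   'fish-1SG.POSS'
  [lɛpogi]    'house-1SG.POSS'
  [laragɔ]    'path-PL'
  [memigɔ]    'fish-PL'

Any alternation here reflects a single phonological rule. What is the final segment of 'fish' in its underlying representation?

/dʒ/

'fish' shows [dʒ] ~ [g] at the end of the stem ([memidʒi] vs [memigɔ]).
Compare 'house', with invariant [g] in [lɛpogi] and [lɛpogɔ]: an analysis with underlying /g/ and a rule producing [dʒ] before the 1SG.POSS suffix would wrongly predict alternation here too.
The underlying segment must be /dʒ/; palato-alveolar /dʒ/ becomes [g] when no front vowel follows, yielding [g] there.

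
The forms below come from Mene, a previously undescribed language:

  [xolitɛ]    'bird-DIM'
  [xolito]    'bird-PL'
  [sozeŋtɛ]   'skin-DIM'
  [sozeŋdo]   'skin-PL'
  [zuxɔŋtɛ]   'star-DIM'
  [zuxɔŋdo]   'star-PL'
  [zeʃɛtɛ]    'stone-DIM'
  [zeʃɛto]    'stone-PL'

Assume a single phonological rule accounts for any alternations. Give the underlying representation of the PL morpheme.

The PL morpheme has two allomorphs, [-do] and [-to].
The DIM suffix, which begins with [t], is invariant after every stem; so [t] is not altered by any rule here.
The PL suffix is therefore /-do/ underlyingly, with post-vocalic devoicing: voiced stops become voiceless after a vowel.

/-do/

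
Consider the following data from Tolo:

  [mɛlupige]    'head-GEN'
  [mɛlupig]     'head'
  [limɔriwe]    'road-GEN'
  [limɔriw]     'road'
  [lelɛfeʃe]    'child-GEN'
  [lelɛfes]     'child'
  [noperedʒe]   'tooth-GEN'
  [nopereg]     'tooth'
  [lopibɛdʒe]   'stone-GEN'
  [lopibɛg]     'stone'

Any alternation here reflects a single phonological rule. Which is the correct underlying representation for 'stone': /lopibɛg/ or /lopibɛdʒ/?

/lopibɛdʒ/

In [lopibɛdʒe] and [lopibɛg] the final segment of 'stone' alternates: [dʒ] ~ [g].
Compare 'head', with invariant [g] in [mɛlupige] and [mɛlupig]: an analysis with underlying /g/ and a rule producing [dʒ] before the GEN suffix would wrongly predict alternation here too.
Therefore /dʒ/ is basic and [g] is derived by depalatalization (palato-alveolar /dʒ/ and /ʃ/ become [g] and [s] when no front vowel follows).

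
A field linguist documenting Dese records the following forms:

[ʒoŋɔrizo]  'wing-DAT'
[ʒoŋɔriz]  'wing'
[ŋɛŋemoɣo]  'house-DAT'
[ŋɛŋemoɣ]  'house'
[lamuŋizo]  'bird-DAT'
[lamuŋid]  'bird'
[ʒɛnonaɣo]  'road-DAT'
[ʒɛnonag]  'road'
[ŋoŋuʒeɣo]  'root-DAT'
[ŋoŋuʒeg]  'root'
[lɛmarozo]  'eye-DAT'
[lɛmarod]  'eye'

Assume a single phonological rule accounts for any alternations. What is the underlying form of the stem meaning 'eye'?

The root 'eye' surfaces as [lɛmarozo] and [lɛmarod], with a stem-final [z] ~ [d] alternation.
The stem 'wing' ([ʒoŋɔrizo], [ʒoŋɔriz]) shows [z] unchanged in both environments, so [z] cannot be basic with [d] derived in isolation.
The underlying segment must be /d/; voiced stops become fricatives between vowels, yielding [z] there.

/lɛmarod/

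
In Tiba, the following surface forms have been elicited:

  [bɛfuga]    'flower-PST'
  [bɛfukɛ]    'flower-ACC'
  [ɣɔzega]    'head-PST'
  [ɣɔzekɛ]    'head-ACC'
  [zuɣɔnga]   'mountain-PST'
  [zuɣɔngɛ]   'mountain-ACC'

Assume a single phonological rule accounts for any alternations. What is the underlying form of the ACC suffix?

/-kɛ/

The ACC suffix surfaces as [-gɛ] and [-kɛ], depending on the final segment of the stem.
By contrast the PST suffix keeps its initial [g] throughout — that segment must be underlying.
So the underlying form is /-kɛ/, and voiceless stops become voiced after a nasal.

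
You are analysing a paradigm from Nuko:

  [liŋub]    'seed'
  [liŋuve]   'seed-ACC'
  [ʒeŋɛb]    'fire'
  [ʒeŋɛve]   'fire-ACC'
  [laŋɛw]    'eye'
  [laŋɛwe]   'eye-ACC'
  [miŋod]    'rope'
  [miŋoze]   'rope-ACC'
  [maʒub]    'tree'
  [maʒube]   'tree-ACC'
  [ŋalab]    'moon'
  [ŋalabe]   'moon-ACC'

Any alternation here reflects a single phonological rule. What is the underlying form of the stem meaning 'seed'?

The stem for 'seed' ends in [b] in [liŋub] but [v] in [liŋuve].
Compare 'moon', with invariant [b] in [ŋalab] and [ŋalabe]: an analysis with underlying /b/ and a rule producing [v] before the ACC suffix would wrongly predict alternation here too.
The underlying segment must be /v/; voiced fricatives become stops word-finally, yielding [b] there.
So 'seed' = /liŋuv/.

/liŋuv/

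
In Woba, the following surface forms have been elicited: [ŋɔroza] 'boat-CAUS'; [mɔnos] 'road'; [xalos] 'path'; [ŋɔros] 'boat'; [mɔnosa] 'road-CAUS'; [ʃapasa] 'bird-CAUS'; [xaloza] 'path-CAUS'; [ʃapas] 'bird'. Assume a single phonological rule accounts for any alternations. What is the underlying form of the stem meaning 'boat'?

/ŋɔroz/

In [ŋɔroza] and [ŋɔros] the final segment of 'boat' alternates: [z] ~ [s].
If /s/ were underlying and a rule turned it into [z] before the CAUS suffix, 'bird' would also alternate; but it has [s] in both [ʃapasa] and [ʃapas].
The underlying segment must be /z/; voiced obstruents become voiceless word-finally, yielding [s] there.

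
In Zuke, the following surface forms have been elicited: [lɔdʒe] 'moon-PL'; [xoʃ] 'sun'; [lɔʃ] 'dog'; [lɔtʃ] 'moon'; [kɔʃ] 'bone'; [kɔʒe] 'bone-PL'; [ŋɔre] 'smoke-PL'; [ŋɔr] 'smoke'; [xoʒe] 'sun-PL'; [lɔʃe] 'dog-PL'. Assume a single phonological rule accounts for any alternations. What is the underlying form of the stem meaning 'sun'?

'sun' shows [ʒ] ~ [ʃ] at the end of the stem ([xoʒe] vs [xoʃ]).
Compare 'dog', with invariant [ʃ] in [lɔʃe] and [lɔʃ]: an analysis with underlying /ʃ/ and a rule producing [ʒ] before the PL suffix would wrongly predict alternation here too.
Therefore /ʒ/ is basic and [ʃ] is derived by word-final obstruent devoicing (voiced obstruents become voiceless word-finally).
So 'sun' = /xoʒ/.

/xoʒ/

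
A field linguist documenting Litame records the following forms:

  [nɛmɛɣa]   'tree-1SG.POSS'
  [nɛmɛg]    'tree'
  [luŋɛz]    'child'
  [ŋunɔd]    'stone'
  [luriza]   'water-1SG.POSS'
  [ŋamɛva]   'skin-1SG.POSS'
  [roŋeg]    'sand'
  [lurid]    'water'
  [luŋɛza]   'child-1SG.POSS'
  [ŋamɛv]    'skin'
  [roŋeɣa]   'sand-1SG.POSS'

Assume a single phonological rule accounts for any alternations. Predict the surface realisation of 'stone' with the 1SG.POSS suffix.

The stem for 'water' ends in [z] in [luriza] but [d] in [lurid].
But 'child' keeps [z] in both environments ([luŋɛza], [luŋɛz]), so there is no rule changing /z/ to [d] in isolation.
So /d/ is underlying, and a rule of intervocalic spirantization — voiced stops become fricatives between vowels — gives [z].
From [ŋunɔd] the stem 'stone' is /ŋunɔd/; between vowels this yields [ŋunɔza].

[ŋunɔza]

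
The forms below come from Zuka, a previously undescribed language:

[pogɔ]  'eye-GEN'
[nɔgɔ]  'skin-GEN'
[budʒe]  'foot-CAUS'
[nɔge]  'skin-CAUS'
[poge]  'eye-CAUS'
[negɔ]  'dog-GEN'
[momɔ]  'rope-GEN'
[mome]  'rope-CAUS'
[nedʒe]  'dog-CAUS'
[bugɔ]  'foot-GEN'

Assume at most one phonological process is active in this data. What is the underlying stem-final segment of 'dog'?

/dʒ/

'dog' shows [dʒ] ~ [g] at the end of the stem ([nedʒe] vs [negɔ]).
Compare 'skin', with invariant [g] in [nɔge] and [nɔgɔ]: an analysis with underlying /g/ and a rule producing [dʒ] before the CAUS suffix would wrongly predict alternation here too.
Therefore /dʒ/ is basic and [g] is derived by depalatalization (palato-alveolar /dʒ/ becomes [g] when no front vowel follows).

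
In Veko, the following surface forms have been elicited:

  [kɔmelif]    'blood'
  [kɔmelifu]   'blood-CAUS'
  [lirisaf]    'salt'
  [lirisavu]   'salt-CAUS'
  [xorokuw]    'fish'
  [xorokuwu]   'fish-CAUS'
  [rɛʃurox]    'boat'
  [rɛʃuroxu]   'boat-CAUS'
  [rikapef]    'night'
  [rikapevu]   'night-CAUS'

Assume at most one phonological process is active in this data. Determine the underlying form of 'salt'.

The root 'salt' surfaces as [lirisaf] and [lirisavu], with a stem-final [f] ~ [v] alternation.
But 'blood' keeps [f] in both environments ([kɔmelif], [kɔmelifu]), so there is no rule changing /f/ to [v] before the CAUS suffix.
The alternation reflects word-final obstruent devoicing: voiced obstruents become voiceless word-finally. /v/ is underlying.
Hence 'salt' is /lirisav/ underlyingly.

/lirisav/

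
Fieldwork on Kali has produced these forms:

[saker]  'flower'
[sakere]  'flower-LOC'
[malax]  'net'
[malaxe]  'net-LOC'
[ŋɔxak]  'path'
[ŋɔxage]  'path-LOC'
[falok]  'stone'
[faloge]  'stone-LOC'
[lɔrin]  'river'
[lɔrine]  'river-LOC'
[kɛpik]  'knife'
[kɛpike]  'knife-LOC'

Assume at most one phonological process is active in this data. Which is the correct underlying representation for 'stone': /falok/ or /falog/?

/falog/

'stone' shows [k] ~ [g] at the end of the stem ([falok] vs [faloge]).
But 'knife' keeps [k] in both environments ([kɛpik], [kɛpike]), so there is no rule changing /k/ to [g] before the LOC suffix.
The alternation reflects word-final obstruent devoicing: voiced obstruents become voiceless word-finally. /g/ is underlying.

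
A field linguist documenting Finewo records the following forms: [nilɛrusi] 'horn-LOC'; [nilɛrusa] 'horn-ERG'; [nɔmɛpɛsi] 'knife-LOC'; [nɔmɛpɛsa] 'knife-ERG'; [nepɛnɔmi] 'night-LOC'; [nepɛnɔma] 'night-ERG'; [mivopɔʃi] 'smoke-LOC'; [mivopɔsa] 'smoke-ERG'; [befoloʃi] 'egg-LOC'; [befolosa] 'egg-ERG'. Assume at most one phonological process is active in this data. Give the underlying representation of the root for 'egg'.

The root 'egg' surfaces as [befoloʃi] and [befolosa], with a stem-final [ʃ] ~ [s] alternation.
But 'horn' keeps [s] in both environments ([nilɛrusi], [nilɛrusa]), so there is no rule changing /s/ to [ʃ] before the LOC suffix.
Therefore /ʃ/ is basic and [s] is derived by depalatalization (palato-alveolar /ʃ/ becomes [s] when no front vowel follows).
The underlying form of 'egg' is therefore /befoloʃ/.

/befoloʃ/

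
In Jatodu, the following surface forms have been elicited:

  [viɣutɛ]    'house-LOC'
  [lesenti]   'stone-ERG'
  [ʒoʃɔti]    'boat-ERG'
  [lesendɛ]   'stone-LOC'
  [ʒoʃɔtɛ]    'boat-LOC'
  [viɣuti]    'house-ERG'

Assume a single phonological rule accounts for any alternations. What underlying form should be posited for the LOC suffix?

/-dɛ/

The LOC morpheme has two allomorphs, [-dɛ] and [-tɛ].
By contrast the ERG suffix keeps its initial [t] throughout — that segment must be underlying.
So the underlying form is /-dɛ/, and voiced stops become voiceless after a vowel.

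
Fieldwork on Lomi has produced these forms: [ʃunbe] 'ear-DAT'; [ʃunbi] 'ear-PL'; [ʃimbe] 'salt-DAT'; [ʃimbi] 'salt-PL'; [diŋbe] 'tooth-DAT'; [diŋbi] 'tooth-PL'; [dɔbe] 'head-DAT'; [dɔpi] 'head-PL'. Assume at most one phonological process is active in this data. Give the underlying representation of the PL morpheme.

The PL suffix surfaces as [-bi] and [-pi], depending on the final segment of the stem.
By contrast the DAT suffix keeps its initial [b] throughout — that segment must be underlying.
The PL suffix is therefore /-pi/ underlyingly, with post-nasal voicing: voiceless stops become voiced after a nasal.

/-pi/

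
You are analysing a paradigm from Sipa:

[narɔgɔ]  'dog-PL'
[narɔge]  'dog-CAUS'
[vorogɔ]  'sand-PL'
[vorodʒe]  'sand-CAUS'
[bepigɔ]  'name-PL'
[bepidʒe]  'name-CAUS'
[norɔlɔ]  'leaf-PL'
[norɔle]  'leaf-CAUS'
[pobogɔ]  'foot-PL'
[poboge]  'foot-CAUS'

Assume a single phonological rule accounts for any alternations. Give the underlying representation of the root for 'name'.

/bepidʒ/

The stem for 'name' ends in [g] in [bepigɔ] but [dʒ] in [bepidʒe].
But 'foot' keeps [g] in both environments ([pobogɔ], [poboge]), so there is no rule changing /g/ to [dʒ] before the CAUS suffix.
Therefore /dʒ/ is basic and [g] is derived by depalatalization (palato-alveolar /dʒ/ becomes [g] when no front vowel follows).
So 'name' = /bepidʒ/.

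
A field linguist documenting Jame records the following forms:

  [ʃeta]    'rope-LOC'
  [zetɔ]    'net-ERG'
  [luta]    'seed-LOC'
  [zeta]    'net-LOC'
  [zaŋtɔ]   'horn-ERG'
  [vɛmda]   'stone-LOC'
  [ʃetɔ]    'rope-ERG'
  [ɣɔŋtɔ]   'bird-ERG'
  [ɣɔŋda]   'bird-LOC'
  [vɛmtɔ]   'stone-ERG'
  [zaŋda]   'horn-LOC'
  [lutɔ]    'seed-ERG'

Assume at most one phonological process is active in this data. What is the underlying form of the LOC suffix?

/-da/

The LOC morpheme has two allomorphs, [-da] and [-ta].
The ERG suffix, which begins with [t], is invariant after every stem; so [t] is not altered by any rule here.
So the underlying form is /-da/, and voiced stops become voiceless after a vowel.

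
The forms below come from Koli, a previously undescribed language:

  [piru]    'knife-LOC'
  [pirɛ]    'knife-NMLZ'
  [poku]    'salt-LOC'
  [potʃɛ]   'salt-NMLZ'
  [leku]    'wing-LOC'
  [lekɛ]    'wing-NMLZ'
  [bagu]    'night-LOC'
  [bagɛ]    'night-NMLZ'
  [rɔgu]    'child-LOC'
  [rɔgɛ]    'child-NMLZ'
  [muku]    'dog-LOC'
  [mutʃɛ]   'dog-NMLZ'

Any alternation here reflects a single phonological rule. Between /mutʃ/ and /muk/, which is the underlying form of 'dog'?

The root 'dog' surfaces as [muku] and [mutʃɛ], with a stem-final [k] ~ [tʃ] alternation.
But 'wing' keeps [k] in both environments ([leku], [lekɛ]), so there is no rule changing /k/ to [tʃ] before the NMLZ suffix.
The alternation reflects depalatalization: palato-alveolar /tʃ/ becomes [k] when no front vowel follows. /tʃ/ is underlying.

/mutʃ/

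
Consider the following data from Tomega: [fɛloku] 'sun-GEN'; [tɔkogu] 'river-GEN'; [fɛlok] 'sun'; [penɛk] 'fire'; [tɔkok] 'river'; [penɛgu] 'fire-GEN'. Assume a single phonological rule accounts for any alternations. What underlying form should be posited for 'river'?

/tɔkog/

The root 'river' surfaces as [tɔkogu] and [tɔkok], with a stem-final [g] ~ [k] alternation.
Compare 'sun', with invariant [k] in [fɛloku] and [fɛlok]: an analysis with underlying /k/ and a rule producing [g] before the GEN suffix would wrongly predict alternation here too.
The underlying segment must be /g/; voiced obstruents become voiceless word-finally, yielding [k] there.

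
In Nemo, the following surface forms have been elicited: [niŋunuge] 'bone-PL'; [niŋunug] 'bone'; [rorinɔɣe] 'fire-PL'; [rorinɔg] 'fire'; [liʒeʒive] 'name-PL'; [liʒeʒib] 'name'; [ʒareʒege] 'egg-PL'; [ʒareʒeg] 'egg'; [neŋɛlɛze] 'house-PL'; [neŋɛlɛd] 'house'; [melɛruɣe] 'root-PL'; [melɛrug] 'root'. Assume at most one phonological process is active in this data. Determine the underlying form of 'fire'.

/rorinɔɣ/

'fire' shows [ɣ] ~ [g] at the end of the stem ([rorinɔɣe] vs [rorinɔg]).
The stem 'bone' ([niŋunuge], [niŋunug]) shows [g] unchanged in both environments, so [g] cannot be basic with [ɣ] derived before the PL suffix.
Therefore /ɣ/ is basic and [g] is derived by word-final hardening (voiced fricatives become stops word-finally).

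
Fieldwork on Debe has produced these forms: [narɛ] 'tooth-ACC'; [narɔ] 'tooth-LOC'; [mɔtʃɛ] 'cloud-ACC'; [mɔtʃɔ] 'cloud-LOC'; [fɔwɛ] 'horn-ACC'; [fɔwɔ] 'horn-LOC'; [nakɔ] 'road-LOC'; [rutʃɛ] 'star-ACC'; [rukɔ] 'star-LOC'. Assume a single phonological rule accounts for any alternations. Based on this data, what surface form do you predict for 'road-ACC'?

'star' shows [tʃ] ~ [k] at the end of the stem ([rutʃɛ] vs [rukɔ]).
If /tʃ/ were underlying and a rule turned it into [k] before the LOC suffix, 'cloud' would also alternate; but it has [tʃ] in both [mɔtʃɛ] and [mɔtʃɔ].
So /k/ is underlying, and a rule of palatalization before a front vowel — /k/ becomes palato-alveolar [tʃ] before a front vowel — gives [tʃ].
The one attested form of 'road', [nakɔ], shows underlying /nak/. Applying the same rule before a front vowel gives [natʃɛ].

[natʃɛ]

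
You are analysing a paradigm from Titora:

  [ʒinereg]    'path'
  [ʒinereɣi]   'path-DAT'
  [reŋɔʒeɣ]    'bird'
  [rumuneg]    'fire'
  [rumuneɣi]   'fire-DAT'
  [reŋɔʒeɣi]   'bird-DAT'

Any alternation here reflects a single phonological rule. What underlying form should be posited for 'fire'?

/rumuneg/

The root 'fire' surfaces as [rumuneg] and [rumuneɣi], with a stem-final [g] ~ [ɣ] alternation.
Compare 'bird', with invariant [ɣ] in [reŋɔʒeɣ] and [reŋɔʒeɣi]: an analysis with underlying /ɣ/ and a rule producing [g] in isolation would wrongly predict alternation here too.
The underlying segment must be /g/; voiced stops become fricatives between vowels, yielding [ɣ] there.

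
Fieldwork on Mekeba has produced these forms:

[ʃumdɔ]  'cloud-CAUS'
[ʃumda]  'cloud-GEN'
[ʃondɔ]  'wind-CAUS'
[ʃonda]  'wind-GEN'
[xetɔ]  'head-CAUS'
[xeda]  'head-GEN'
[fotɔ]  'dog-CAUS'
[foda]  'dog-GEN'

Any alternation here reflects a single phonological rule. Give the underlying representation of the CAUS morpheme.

The CAUS suffix surfaces as [-dɔ] and [-tɔ], depending on the final segment of the stem.
By contrast the GEN suffix keeps its initial [d] throughout — that segment must be underlying.
The CAUS suffix is therefore /-tɔ/ underlyingly, with post-nasal voicing: voiceless stops become voiced after a nasal.

/-tɔ/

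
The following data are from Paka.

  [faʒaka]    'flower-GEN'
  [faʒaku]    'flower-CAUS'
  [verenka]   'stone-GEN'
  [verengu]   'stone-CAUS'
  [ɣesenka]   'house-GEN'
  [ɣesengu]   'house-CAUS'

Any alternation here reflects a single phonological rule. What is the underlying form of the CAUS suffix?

/-gu/

The CAUS suffix surfaces as [-gu] and [-ku], depending on the final segment of the stem.
The GEN suffix, which begins with [k], is invariant after every stem; so [k] is not altered by any rule here.
So the underlying form is /-gu/, and voiced stops become voiceless after a vowel.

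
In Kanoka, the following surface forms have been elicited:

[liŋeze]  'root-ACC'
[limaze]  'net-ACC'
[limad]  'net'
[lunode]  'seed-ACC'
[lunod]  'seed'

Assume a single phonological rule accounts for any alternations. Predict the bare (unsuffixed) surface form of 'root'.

In [limaze] and [limad] the final segment of 'net' alternates: [z] ~ [d].
Compare 'seed', with invariant [d] in [lunode] and [lunod]: an analysis with underlying /d/ and a rule producing [z] before the ACC suffix would wrongly predict alternation here too.
The alternation reflects word-final hardening: voiced fricatives become stops word-finally. /z/ is underlying.
The one attested form of 'root', [liŋeze], shows underlying /liŋez/. Applying the same rule word-finally gives [liŋed].

[liŋed]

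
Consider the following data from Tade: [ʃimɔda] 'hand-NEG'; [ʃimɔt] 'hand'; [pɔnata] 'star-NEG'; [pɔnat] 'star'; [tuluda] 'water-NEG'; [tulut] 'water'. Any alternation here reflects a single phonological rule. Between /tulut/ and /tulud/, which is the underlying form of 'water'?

/tulud/

The root 'water' surfaces as [tuluda] and [tulut], with a stem-final [d] ~ [t] alternation.
But 'star' keeps [t] in both environments ([pɔnata], [pɔnat]), so there is no rule changing /t/ to [d] before the NEG suffix.
The underlying segment must be /d/; voiced obstruents become voiceless word-finally, yielding [t] there.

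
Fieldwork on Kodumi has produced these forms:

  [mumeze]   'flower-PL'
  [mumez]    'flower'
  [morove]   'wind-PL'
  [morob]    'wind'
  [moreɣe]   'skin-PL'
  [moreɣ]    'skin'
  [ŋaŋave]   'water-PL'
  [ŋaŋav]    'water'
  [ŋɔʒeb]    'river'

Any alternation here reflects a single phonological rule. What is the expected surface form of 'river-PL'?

The stem for 'wind' ends in [v] in [morove] but [b] in [morob].
Compare 'water', with invariant [v] in [ŋaŋave] and [ŋaŋav]: an analysis with underlying /v/ and a rule producing [b] in isolation would wrongly predict alternation here too.
The underlying segment must be /b/; voiced stops become fricatives between vowels, yielding [v] there.
From [ŋɔʒeb] the stem 'river' is /ŋɔʒeb/; between vowels this yields [ŋɔʒeve].

[ŋɔʒeve]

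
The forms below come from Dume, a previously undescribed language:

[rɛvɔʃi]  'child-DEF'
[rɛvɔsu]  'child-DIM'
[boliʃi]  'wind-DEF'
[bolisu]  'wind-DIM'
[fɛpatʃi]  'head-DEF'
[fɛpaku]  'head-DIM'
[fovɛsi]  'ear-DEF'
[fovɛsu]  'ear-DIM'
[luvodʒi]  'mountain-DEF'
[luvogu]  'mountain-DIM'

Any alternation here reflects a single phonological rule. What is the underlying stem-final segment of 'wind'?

/ʃ/

The stem for 'wind' ends in [ʃ] in [boliʃi] but [s] in [bolisu].
But 'ear' keeps [s] in both environments ([fovɛsi], [fovɛsu]), so there is no rule changing /s/ to [ʃ] before the DEF suffix.
The underlying segment must be /ʃ/; palato-alveolar /tʃ/, /dʒ/ and /ʃ/ become [k], [g] and [s] when no front vowel follows, yielding [s] there.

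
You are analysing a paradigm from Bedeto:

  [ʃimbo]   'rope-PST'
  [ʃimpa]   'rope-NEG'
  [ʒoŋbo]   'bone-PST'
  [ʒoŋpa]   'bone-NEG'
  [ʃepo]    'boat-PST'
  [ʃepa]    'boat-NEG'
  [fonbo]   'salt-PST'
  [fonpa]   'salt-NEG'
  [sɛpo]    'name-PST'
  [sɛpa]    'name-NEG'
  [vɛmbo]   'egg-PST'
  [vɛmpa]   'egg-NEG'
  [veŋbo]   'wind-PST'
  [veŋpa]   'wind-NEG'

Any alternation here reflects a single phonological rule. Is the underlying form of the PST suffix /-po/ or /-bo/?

/-bo/

The PST suffix surfaces as [-bo] and [-po], depending on the final segment of the stem.
The NEG suffix, which begins with [p], is invariant after every stem; so [p] is not altered by any rule here.
So the underlying form is /-bo/, and voiced stops become voiceless after a vowel.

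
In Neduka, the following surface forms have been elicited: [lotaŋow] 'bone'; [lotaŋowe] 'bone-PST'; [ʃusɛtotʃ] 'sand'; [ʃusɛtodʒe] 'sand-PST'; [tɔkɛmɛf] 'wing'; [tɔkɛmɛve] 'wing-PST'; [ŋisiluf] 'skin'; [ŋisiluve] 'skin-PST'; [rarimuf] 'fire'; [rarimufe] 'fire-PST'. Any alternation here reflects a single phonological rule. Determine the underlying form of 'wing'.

In [tɔkɛmɛf] and [tɔkɛmɛve] the final segment of 'wing' alternates: [f] ~ [v].
But 'fire' keeps [f] in both environments ([rarimuf], [rarimufe]), so there is no rule changing /f/ to [v] before the PST suffix.
So /v/ is underlying, and a rule of word-final obstruent devoicing — voiced obstruents become voiceless word-finally — gives [f].

/tɔkɛmɛv/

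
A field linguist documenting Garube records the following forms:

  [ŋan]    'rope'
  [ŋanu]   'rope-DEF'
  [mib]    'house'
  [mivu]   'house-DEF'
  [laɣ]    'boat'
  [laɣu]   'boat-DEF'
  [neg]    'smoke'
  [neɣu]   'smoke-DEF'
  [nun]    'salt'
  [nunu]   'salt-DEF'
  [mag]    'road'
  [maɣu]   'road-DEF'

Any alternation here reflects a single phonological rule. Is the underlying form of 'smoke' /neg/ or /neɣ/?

'smoke' shows [g] ~ [ɣ] at the end of the stem ([neg] vs [neɣu]).
If /ɣ/ were underlying and a rule turned it into [g] in isolation, 'boat' would also alternate; but it has [ɣ] in both [laɣ] and [laɣu].
Therefore /g/ is basic and [ɣ] is derived by intervocalic spirantization (voiced stops become fricatives between vowels).

/neg/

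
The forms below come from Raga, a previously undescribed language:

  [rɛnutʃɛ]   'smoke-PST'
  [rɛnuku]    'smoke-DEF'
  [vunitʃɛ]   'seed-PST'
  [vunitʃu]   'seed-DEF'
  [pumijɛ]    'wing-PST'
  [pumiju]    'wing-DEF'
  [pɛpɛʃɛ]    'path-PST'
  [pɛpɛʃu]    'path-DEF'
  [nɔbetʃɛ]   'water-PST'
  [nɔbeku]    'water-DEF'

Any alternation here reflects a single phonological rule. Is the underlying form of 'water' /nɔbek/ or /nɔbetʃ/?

The root 'water' surfaces as [nɔbetʃɛ] and [nɔbeku], with a stem-final [tʃ] ~ [k] alternation.
The stem 'seed' ([vunitʃɛ], [vunitʃu]) shows [tʃ] unchanged in both environments, so [tʃ] cannot be basic with [k] derived before the DEF suffix.
Therefore /k/ is basic and [tʃ] is derived by palatalization before a front vowel (/k/ becomes palato-alveolar [tʃ] before a front vowel).

/nɔbek/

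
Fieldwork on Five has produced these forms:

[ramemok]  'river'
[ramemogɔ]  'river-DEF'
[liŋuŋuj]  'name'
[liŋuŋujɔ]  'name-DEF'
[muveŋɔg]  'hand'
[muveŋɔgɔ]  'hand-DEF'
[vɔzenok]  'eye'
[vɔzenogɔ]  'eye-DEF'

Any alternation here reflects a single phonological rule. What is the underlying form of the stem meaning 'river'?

The stem for 'river' ends in [k] in [ramemok] but [g] in [ramemogɔ].
The stem 'hand' ([muveŋɔg], [muveŋɔgɔ]) shows [g] unchanged in both environments, so [g] cannot be basic with [k] derived in isolation.
Therefore /k/ is basic and [g] is derived by intervocalic voicing (voiceless stops become voiced between vowels).

/ramemok/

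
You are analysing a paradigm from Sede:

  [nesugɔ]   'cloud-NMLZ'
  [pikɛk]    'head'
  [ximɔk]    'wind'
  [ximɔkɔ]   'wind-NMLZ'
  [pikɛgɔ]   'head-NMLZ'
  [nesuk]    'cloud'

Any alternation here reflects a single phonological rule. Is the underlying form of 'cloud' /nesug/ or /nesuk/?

/nesug/

The stem for 'cloud' ends in [g] in [nesugɔ] but [k] in [nesuk].
If /k/ were underlying and a rule turned it into [g] before the NMLZ suffix, 'wind' would also alternate; but it has [k] in both [ximɔkɔ] and [ximɔk].
The alternation reflects word-final obstruent devoicing: voiced obstruents become voiceless word-finally. /g/ is underlying.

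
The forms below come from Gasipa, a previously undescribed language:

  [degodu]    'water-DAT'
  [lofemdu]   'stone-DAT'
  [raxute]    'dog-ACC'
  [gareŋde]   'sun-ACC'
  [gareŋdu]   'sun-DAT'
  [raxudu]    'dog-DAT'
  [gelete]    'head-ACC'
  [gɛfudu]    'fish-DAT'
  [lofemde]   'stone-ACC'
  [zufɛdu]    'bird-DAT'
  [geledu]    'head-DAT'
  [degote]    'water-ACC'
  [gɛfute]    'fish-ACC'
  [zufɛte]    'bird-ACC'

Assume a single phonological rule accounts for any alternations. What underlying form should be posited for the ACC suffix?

The ACC morpheme has two allomorphs, [-de] and [-te].
The DAT suffix, which begins with [d], is invariant after every stem; so [d] is not altered by any rule here.
So the underlying form is /-te/, and voiceless stops become voiced after a nasal.

/-te/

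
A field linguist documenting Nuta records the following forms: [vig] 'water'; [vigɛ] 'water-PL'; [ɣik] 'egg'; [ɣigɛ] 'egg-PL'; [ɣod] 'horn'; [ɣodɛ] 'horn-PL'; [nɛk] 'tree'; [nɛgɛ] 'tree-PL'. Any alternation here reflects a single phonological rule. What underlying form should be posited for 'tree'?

/nɛk/

The root 'tree' surfaces as [nɛk] and [nɛgɛ], with a stem-final [k] ~ [g] alternation.
Compare 'water', with invariant [g] in [vig] and [vigɛ]: an analysis with underlying /g/ and a rule producing [k] in isolation would wrongly predict alternation here too.
So /k/ is underlying, and a rule of intervocalic voicing — voiceless stops become voiced between vowels — gives [g].
Hence 'tree' is /nɛk/ underlyingly.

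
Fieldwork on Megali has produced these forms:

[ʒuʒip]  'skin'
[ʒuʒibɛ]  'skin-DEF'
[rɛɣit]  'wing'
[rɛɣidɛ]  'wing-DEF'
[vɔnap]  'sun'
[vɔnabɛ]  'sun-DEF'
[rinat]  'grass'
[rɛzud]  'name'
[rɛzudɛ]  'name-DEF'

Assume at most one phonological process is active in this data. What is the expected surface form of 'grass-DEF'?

'wing' shows [t] ~ [d] at the end of the stem ([rɛɣit] vs [rɛɣidɛ]).
But 'name' keeps [d] in both environments ([rɛzud], [rɛzudɛ]), so there is no rule changing /d/ to [t] in isolation.
Therefore /t/ is basic and [d] is derived by intervocalic voicing (voiceless stops become voiced between vowels).
The one attested form of 'grass', [rinat], shows underlying /rinat/. Applying the same rule between vowels gives [rinadɛ].

[rinadɛ]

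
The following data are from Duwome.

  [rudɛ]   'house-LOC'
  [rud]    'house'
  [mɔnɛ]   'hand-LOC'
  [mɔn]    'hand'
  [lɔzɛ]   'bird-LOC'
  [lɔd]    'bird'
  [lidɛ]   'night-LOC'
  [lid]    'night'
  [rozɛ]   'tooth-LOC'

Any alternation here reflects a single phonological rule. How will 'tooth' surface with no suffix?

In [lɔzɛ] and [lɔd] the final segment of 'bird' alternates: [z] ~ [d].
But 'night' keeps [d] in both environments ([lidɛ], [lid]), so there is no rule changing /d/ to [z] before the LOC suffix.
The underlying segment must be /z/; voiced fricatives become stops word-finally, yielding [d] there.
The one attested form of 'tooth', [rozɛ], shows underlying /roz/. Applying the same rule word-finally gives [rod].

[rod]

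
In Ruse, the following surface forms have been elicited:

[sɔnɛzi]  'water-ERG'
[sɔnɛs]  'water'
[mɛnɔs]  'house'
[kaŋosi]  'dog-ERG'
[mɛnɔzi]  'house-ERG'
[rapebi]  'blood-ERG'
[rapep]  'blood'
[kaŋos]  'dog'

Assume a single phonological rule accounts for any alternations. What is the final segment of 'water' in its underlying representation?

/z/

The stem for 'water' ends in [s] in [sɔnɛs] but [z] in [sɔnɛzi].
Compare 'dog', with invariant [s] in [kaŋos] and [kaŋosi]: an analysis with underlying /s/ and a rule producing [z] before the ERG suffix would wrongly predict alternation here too.
So /z/ is underlying, and a rule of word-final obstruent devoicing — voiced obstruents become voiceless word-finally — gives [s].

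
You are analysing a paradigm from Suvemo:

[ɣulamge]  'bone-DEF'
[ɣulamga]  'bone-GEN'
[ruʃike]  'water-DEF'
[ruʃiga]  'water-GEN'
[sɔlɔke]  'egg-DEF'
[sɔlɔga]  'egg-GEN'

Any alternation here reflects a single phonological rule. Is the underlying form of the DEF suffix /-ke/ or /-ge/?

/-ke/

The DEF suffix surfaces as [-ge] and [-ke], depending on the final segment of the stem.
The GEN suffix, which begins with [g], is invariant after every stem; so [g] is not altered by any rule here.
The DEF suffix is therefore /-ke/ underlyingly, with post-nasal voicing: voiceless stops become voiced after a nasal.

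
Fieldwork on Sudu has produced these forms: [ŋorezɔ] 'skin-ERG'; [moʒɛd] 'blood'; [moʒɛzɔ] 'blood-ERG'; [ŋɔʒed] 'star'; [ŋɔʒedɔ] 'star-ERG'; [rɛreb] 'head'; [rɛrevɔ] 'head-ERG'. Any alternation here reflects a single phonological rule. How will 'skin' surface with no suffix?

[ŋored]

In [moʒɛd] and [moʒɛzɔ] the final segment of 'blood' alternates: [d] ~ [z].
If /d/ were underlying and a rule turned it into [z] before the ERG suffix, 'star' would also alternate; but it has [d] in both [ŋɔʒed] and [ŋɔʒedɔ].
The underlying segment must be /z/; voiced fricatives become stops word-finally, yielding [d] there.
From [ŋorezɔ] the stem 'skin' is /ŋorez/; word-finally this yields [ŋored].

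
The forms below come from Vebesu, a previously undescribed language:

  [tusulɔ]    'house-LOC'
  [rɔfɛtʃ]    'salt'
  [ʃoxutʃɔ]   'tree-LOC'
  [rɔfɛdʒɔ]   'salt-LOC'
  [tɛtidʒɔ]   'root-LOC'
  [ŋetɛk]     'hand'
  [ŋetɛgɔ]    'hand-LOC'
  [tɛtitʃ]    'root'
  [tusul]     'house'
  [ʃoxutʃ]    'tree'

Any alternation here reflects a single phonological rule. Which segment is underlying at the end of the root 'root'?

/dʒ/

In [tɛtidʒɔ] and [tɛtitʃ] the final segment of 'root' alternates: [dʒ] ~ [tʃ].
The stem 'tree' ([ʃoxutʃɔ], [ʃoxutʃ]) shows [tʃ] unchanged in both environments, so [tʃ] cannot be basic with [dʒ] derived before the LOC suffix.
The underlying segment must be /dʒ/; voiced obstruents become voiceless word-finally, yielding [tʃ] there.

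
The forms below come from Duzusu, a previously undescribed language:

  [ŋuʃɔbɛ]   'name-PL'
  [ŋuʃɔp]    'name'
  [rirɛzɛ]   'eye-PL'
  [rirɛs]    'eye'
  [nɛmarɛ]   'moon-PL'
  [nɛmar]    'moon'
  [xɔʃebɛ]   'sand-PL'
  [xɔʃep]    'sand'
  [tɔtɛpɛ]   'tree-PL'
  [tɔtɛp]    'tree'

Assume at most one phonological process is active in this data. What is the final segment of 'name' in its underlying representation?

/b/

'name' shows [b] ~ [p] at the end of the stem ([ŋuʃɔbɛ] vs [ŋuʃɔp]).
The stem 'tree' ([tɔtɛpɛ], [tɔtɛp]) shows [p] unchanged in both environments, so [p] cannot be basic with [b] derived before the PL suffix.
So /b/ is underlying, and a rule of word-final obstruent devoicing — voiced obstruents become voiceless word-finally — gives [p].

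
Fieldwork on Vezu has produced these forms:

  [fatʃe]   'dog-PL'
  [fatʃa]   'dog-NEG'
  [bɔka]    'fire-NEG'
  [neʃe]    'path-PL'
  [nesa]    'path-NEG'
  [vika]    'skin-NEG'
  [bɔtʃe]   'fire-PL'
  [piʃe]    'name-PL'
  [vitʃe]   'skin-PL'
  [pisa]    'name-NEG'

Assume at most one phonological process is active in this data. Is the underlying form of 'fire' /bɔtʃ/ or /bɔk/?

The stem for 'fire' ends in [tʃ] in [bɔtʃe] but [k] in [bɔka].
The stem 'dog' ([fatʃe], [fatʃa]) shows [tʃ] unchanged in both environments, so [tʃ] cannot be basic with [k] derived before the NEG suffix.
Therefore /k/ is basic and [tʃ] is derived by palatalization before a front vowel (/k/ and /s/ become palato-alveolar [tʃ] and [ʃ] before a front vowel).

/bɔk/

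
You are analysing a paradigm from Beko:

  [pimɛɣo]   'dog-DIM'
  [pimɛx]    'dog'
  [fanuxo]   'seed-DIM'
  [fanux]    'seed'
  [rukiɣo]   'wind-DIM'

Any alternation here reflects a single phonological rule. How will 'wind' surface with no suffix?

The root 'dog' surfaces as [pimɛɣo] and [pimɛx], with a stem-final [ɣ] ~ [x] alternation.
The stem 'seed' ([fanuxo], [fanux]) shows [x] unchanged in both environments, so [x] cannot be basic with [ɣ] derived before the DIM suffix.
The alternation reflects word-final obstruent devoicing: voiced obstruents become voiceless word-finally. /ɣ/ is underlying.
From [rukiɣo] the stem 'wind' is /rukiɣ/; word-finally this yields [rukix].

[rukix]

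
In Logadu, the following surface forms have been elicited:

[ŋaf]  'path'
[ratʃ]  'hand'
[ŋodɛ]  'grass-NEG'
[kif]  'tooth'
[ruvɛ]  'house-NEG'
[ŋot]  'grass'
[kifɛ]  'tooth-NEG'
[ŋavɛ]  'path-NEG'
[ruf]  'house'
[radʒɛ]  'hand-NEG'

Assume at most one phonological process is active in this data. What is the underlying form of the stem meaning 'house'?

In [ruf] and [ruvɛ] the final segment of 'house' alternates: [f] ~ [v].
But 'tooth' keeps [f] in both environments ([kif], [kifɛ]), so there is no rule changing /f/ to [v] before the NEG suffix.
The underlying segment must be /v/; voiced obstruents become voiceless word-finally, yielding [f] there.
The underlying form of 'house' is therefore /ruv/.

/ruv/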